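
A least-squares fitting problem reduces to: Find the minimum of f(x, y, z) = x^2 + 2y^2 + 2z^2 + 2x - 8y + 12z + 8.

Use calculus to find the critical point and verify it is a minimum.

f(x,y,z) = x^2 + 2y^2 + 2z^2 + 2x - 8y + 12z + 8
df/dx = 2x + (2) = 0 => x = -1
df/dy = 4y + (-8) = 0 => y = 2
df/dz = 4z + (12) = 0 => z = -3
f(-1,2,-3) = 1*(-1)^2 + 2*(2)^2 + 2*(-3)^2 + 2*(-1) + -8*(2) + 12*(-3) + 8 = -19
Hessian is diagonal with entries 2, 4, 4 > 0, confirmed minimum.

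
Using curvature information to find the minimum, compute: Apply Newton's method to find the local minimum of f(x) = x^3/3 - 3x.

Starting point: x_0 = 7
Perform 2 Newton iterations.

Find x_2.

f(x) = x^3/3 - 3x
f'(x) = x^2 - 3, f''(x) = 2x
Newton update: x_{n+1} = x_n - (x_n^2 - 3)/(2*x_n)
Step 1: x_0 = 7, f'=46, f''=14, x_1 = 26/7
Step 2: x_1 = 26/7, f'=529/49, f''=52/7, x_2 = 823/364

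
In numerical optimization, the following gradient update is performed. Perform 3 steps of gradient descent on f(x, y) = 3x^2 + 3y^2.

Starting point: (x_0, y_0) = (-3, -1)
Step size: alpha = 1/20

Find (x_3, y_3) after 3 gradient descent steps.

f(x,y) = 3x^2 + 3y^2
grad_x = 6x + 0y, grad_y = 6y + 0x
Step 1: grad = (-18, -6), (-21/10, -7/10)
Step 2: grad = (-63/5, -21/5), (-147/100, -49/100)
Step 3: grad = (-441/50, -147/50), (-1029/1000, -343/1000)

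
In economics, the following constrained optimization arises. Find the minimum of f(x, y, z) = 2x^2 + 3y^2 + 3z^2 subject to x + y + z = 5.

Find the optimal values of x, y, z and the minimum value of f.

Using Lagrange multipliers on f = 2x^2 + 3y^2 + 3z^2 with constraint x + y + z = 5:
Conditions: 2*2*x = lambda, 2*3*y = lambda, 2*3*z = lambda
So x = lambda/4, y = lambda/6, z = lambda/6
Substituting into constraint: lambda * (7/12) = 5
lambda = 60/7
x = 15/7, y = 10/7, z = 10/7
Minimum value = 150/7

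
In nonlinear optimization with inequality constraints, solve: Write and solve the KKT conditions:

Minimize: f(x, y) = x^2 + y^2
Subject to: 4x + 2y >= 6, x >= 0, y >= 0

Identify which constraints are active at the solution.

KKT conditions for min x^2 + y^2 s.t. 4x + 2y >= 6, x >= 0, y >= 0:
Stationarity: 2x = mu*4 + mu_x, 2y = mu*2 + mu_y, with mu, mu_x, mu_y >= 0
Complementary slackness: mu*(4x + 2y - 6) = 0, mu_x*x = 0, mu_y*y = 0
(0, 0) is infeasible (4*0 + 2*0 < 6), so if mu = 0 stationarity would force x = mu_x/2 >= 0, y = mu_y/2 >= 0 with mu_x*x = mu_y*y = 0, i.e. x = y = 0: contradiction. Hence mu > 0 and 4x + 2y = 6 is active.
Try x > 0, y > 0 (so mu_x = mu_y = 0): x = 4*mu/2, y = 2*mu/2
Substitute: 4*(4*mu/2) + 2*(2*mu/2) = 6
  mu*20/2 = 6 => mu = 3/5
x* = 6/5 > 0, y* = 3/5 > 0, consistent with mu_x = mu_y = 0.
f is convex and the constraints are linear, so this KKT point is the global minimum.
f* = 9/5
Active constraints: 4x + 2y >= 6 (holds with equality, mu = 3/5 > 0); x >= 0 and y >= 0 are inactive (mu_x = mu_y = 0).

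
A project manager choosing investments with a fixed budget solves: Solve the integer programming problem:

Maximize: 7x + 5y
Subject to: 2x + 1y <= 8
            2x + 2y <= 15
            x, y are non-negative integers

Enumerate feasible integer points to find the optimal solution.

Constraint 1: 2x + 1y <= 8
Constraint 2: 2x + 2y <= 15
Feasible x range (need y >= 0): 0 <= x <= min(8/2, 15/2) => x in {0, ..., 4}.
Enumerate feasible integer points row by row (the coefficient of y is 5 > 0, so for each x the largest feasible y gives the best value):
  x = 0: y <= min((8 - 2*0)/1, (15 - 2*0)/2) => y in {0, ..., 7}; best 7*0 + 5*7 = 35
  x = 1: y <= min((8 - 2*1)/1, (15 - 2*1)/2) => y in {0, ..., 6}; best 7*1 + 5*6 = 37
  x = 2: y <= min((8 - 2*2)/1, (15 - 2*2)/2) => y in {0, ..., 4}; best 7*2 + 5*4 = 34
  x = 3: y <= min((8 - 2*3)/1, (15 - 2*3)/2) => y in {0, ..., 2}; best 7*3 + 5*2 = 31
  x = 4: y <= min((8 - 2*4)/1, (15 - 2*4)/2) => y in {0}; best 7*4 + 5*0 = 28
The maximum 7x + 5y = 37 is achieved at x = 1, y = 6.
Check: 2*1 + 1*6 = 8 <= 8 and 2*1 + 2*6 = 14 <= 15.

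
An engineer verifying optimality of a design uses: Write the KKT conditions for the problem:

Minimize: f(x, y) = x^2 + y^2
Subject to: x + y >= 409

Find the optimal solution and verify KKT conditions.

KKT conditions for min x^2 + y^2 s.t. x + y >= 409:
Stationarity: 2x = mu, 2y = mu
So x = y = mu/2.
Complementary slackness: mu*(x + y - 409) = 0
Primal feasibility: x + y >= 409; dual feasibility: mu >= 0
If mu = 0 then x = y = 0, but 0 + 0 < 409 is infeasible, so the constraint is active.
Constraint active: x + y = 2*(mu/2) = 409 => mu = 409
x = y = 409/2, f = 167281/2
Verify: stationarity 2*(409/2) = 409 = mu; primal 409/2 + 409/2 = 409 >= 409; dual mu = 409 >= 0; complementary slackness 409*(409 - 409) = 0. All KKT conditions hold.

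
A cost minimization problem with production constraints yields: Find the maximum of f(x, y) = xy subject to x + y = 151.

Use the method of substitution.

Substitute y = 151 - x into f(x,y) = xy:
g(x) = x(151 - x) = 151x - x^2
g'(x) = 151 - 2x = 0  =>  x = 151/2
y = 151 - 151/2 = 151/2
Maximum value = (151/2) * (151/2) = 22801/4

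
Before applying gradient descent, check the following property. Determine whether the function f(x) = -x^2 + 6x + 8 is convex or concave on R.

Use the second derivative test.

f(x) = -x^2 + 6x + 8
f'(x) = -2x + 6
f''(x) = -2
Since f''(x) = -2 < 0 for all x, f is concave on R.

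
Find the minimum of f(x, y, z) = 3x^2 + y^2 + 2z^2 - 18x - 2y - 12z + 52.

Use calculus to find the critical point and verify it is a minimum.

f(x,y,z) = 3x^2 + y^2 + 2z^2 - 18x - 2y - 12z + 52
df/dx = 6x + (-18) = 0 => x = 3
df/dy = 2y + (-2) = 0 => y = 1
df/dz = 4z + (-12) = 0 => z = 3
f(3,1,3) = 3*(3)^2 + 1*(1)^2 + 2*(3)^2 + -18*(3) + -2*(1) + -12*(3) + 52 = 6
Hessian is diagonal with entries 6, 2, 4 > 0, confirmed minimum.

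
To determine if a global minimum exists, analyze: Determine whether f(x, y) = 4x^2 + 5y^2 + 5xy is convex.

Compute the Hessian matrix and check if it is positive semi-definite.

f(x,y) = 4x^2 + 5y^2 + 5xy
Hessian H = [[8, 5], [5, 10]]
trace(H) = 18, det(H) = 55
Eigenvalues: (18 +/- sqrt(104)) / 2 = 14.1, 3.901
Since both eigenvalues > 0, f is convex.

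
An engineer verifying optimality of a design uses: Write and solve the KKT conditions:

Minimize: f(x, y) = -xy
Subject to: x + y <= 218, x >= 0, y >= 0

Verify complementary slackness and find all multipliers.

Problem: min -xy s.t. x + y <= 218 (multiplier lambda), x >= 0 (mu_x), y >= 0 (mu_y)
KKT stationarity: -y + lambda - mu_x = 0, -x + lambda - mu_y = 0, with lambda, mu_x, mu_y >= 0
Complementary slackness: lambda*(x + y - 218) = 0, mu_x*x = 0, mu_y*y = 0
If lambda = 0: y = -mu_x <= 0 and x = -mu_y <= 0 force x = y = 0 with f = 0; but x = y = 109 is feasible with f = -11881 < 0, so this is not the minimum. Hence lambda > 0 and x + y = 218.
Try x > 0, y > 0 (so mu_x = mu_y = 0): y = lambda, x = lambda => x = y = lambda
x + y = 218 => 2*lambda = 218 => lambda = 109
x* = y* = 109 > 0, consistent with mu_x = mu_y = 0.
(Any feasible point with x = 0 or y = 0 has f = 0 > -11881, so the minimum is not on those boundaries.)
min(-xy) = -11881 (i.e. max xy = 11881)
Multipliers: lambda = 109, mu_x = 0, mu_y = 0
Complementary slackness: lambda*(x + y - 218) = 109*(109 + 109 - 218) = 0, mu_x*x = 0*109 = 0, mu_y*y = 0*109 = 0. Satisfied.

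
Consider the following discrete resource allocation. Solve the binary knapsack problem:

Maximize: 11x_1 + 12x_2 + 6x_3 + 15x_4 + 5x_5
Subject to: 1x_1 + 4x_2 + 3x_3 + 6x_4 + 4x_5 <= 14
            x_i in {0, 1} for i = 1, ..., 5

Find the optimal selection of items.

Items: item 1 (v=11, w=1), item 2 (v=12, w=4), item 3 (v=6, w=3), item 4 (v=15, w=6), item 5 (v=5, w=4)
Capacity: 14
Checking all 32 subsets (w = total weight, v = total value):
  {}: w = 0, v = 0
  {1}: w = 1, v = 11
  {2}: w = 4, v = 12
  {3}: w = 3, v = 6
  {4}: w = 6, v = 15
  {5}: w = 4, v = 5
  {1, 2}: w = 5, v = 23
  {1, 3}: w = 4, v = 17
  {1, 4}: w = 7, v = 26
  {1, 5}: w = 5, v = 16
  {2, 3}: w = 7, v = 18
  {2, 4}: w = 10, v = 27
  {2, 5}: w = 8, v = 17
  {3, 4}: w = 9, v = 21
  {3, 5}: w = 7, v = 11
  {4, 5}: w = 10, v = 20
  {1, 2, 3}: w = 8, v = 29
  {1, 2, 4}: w = 11, v = 38
  {1, 2, 5}: w = 9, v = 28
  {1, 3, 4}: w = 10, v = 32
  {1, 3, 5}: w = 8, v = 22
  {1, 4, 5}: w = 11, v = 31
  {2, 3, 4}: w = 13, v = 33
  {2, 3, 5}: w = 11, v = 23
  {2, 4, 5}: w = 14, v = 32
  {3, 4, 5}: w = 13, v = 26
  {1, 2, 3, 4}: w = 14, v = 44
  {1, 2, 3, 5}: w = 12, v = 34
  {1, 2, 4, 5}: w = 15 > 14, infeasible
  {1, 3, 4, 5}: w = 14, v = 37
  {2, 3, 4, 5}: w = 17 > 14, infeasible
  {1, 2, 3, 4, 5}: w = 18 > 14, infeasible
Best feasible subset: items [1, 2, 3, 4]
Total weight: 14 <= 14, total value: 44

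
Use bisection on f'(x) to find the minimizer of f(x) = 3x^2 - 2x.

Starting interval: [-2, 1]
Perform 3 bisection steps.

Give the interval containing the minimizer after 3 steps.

Finding critical point of f(x) = 3x^2 - 2x using bisection on f'(x) = 6x + -2.
f'(x) = 0 when x = 1/3.
Starting interval: [-2, 1]
Step 1: mid = -1/2, f'(mid) = -5, new interval = [-1/2, 1]
Step 2: mid = 1/4, f'(mid) = -1/2, new interval = [1/4, 1]
Step 3: mid = 5/8, f'(mid) = 7/4, new interval = [1/4, 5/8]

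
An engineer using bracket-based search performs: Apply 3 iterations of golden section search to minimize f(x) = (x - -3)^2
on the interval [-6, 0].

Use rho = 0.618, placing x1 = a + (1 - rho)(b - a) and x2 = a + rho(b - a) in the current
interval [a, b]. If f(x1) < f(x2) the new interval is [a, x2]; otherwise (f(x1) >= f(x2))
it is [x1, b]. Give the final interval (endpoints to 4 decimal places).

Golden section search for min of f(x) = (x - -3)^2 on [-6, 0].
Each step: x1 = a + (1 - rho)(b - a), x2 = a + rho(b - a); if f(x1) < f(x2) keep [a, x2], otherwise keep [x1, b].
Step 1: [-6.0000, 0.0000], x1=-3.7080 (f=0.5013), x2=-2.2920 (f=0.5013); f(x1) = f(x2) (tie, not '<') => keep [-3.7080, 0.0000]
Step 2: [-3.7080, 0.0000], x1=-2.2915 (f=0.5019), x2=-1.4165 (f=2.5076); f(x1) < f(x2) => keep [-3.7080, -1.4165]
Step 3: [-3.7080, -1.4165], x1=-2.8326 (f=0.0280), x2=-2.2918 (f=0.5015); f(x1) < f(x2) => keep [-3.7080, -2.2918]
Final interval: [-3.7080, -2.2918]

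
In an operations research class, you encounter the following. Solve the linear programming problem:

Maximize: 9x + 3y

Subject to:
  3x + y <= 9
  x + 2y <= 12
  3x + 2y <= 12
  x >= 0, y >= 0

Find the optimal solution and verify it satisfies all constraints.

Feasible vertices: (0, 0), (0, 6), (2, 3), (3, 0)
Objective 9x + 3y at each vertex:
  (0, 0): 0
  (0, 6): 18
  (2, 3): 27
  (3, 0): 27
Maximum is 27 at (2, 3).
Verify constraints at (x, y) = (2, 3):
  3*2 + 1*3 = 9 <= 9 (active)
  1*2 + 2*3 = 8 <= 12
  3*2 + 2*3 = 12 <= 12 (active)
  x = 2 >= 0, y = 3 >= 0. All constraints satisfied.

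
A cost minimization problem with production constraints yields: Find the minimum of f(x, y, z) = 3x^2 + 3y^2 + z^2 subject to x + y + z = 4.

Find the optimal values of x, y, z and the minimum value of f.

Using Lagrange multipliers on f = 3x^2 + 3y^2 + z^2 with constraint x + y + z = 4:
Conditions: 2*3*x = lambda, 2*3*y = lambda, 2*1*z = lambda
So x = lambda/6, y = lambda/6, z = lambda/2
Substituting into constraint: lambda * (5/6) = 4
lambda = 24/5
x = 4/5, y = 4/5, z = 12/5
Minimum value = 48/5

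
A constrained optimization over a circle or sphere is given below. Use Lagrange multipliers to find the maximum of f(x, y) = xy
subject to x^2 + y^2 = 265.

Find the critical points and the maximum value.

Lagrange conditions: y = 2*lambda*x and x = 2*lambda*y
If x = 0 then y = 0, violating the constraint, so x, y != 0.
Dividing: y/x = x/y => x^2 = y^2 => y = x or y = -x
Constraint: 2x^2 = 265 => x^2 = 265/2 => x = +/-sqrt(265/2)
Critical points: (sqrt(265/2), sqrt(265/2)), (-sqrt(265/2), -sqrt(265/2)), (sqrt(265/2), -sqrt(265/2)), (-sqrt(265/2), sqrt(265/2))
  y = x:  xy = x^2 = 265/2  at (sqrt(265/2), sqrt(265/2)) and (-sqrt(265/2), -sqrt(265/2))
  y = -x: xy = -x^2 = -265/2 at (sqrt(265/2), -sqrt(265/2)) and (-sqrt(265/2), sqrt(265/2))
Maximum xy = 265/2 at (sqrt(265/2), sqrt(265/2)) and (-sqrt(265/2), -sqrt(265/2))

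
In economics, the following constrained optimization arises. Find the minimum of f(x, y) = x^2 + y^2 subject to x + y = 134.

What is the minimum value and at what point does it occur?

Substitute y = 134 - x into f(x,y) = x^2 + y^2:
g(x) = x^2 + (134 - x)^2 = 2x^2 - 268x + 17956
g'(x) = 4x - 268 = 0  =>  x = 67
y = 134 - 67 = 67
Minimum value = 67^2 + 67^2 = 8978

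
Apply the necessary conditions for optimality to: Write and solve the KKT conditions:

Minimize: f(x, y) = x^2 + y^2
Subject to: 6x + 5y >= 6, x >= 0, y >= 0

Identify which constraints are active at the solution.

KKT conditions for min x^2 + y^2 s.t. 6x + 5y >= 6, x >= 0, y >= 0:
Stationarity: 2x = mu*6 + mu_x, 2y = mu*5 + mu_y, with mu, mu_x, mu_y >= 0
Complementary slackness: mu*(6x + 5y - 6) = 0, mu_x*x = 0, mu_y*y = 0
(0, 0) is infeasible (6*0 + 5*0 < 6), so if mu = 0 stationarity would force x = mu_x/2 >= 0, y = mu_y/2 >= 0 with mu_x*x = mu_y*y = 0, i.e. x = y = 0: contradiction. Hence mu > 0 and 6x + 5y = 6 is active.
Try x > 0, y > 0 (so mu_x = mu_y = 0): x = 6*mu/2, y = 5*mu/2
Substitute: 6*(6*mu/2) + 5*(5*mu/2) = 6
  mu*61/2 = 6 => mu = 12/61
x* = 36/61 > 0, y* = 30/61 > 0, consistent with mu_x = mu_y = 0.
f is convex and the constraints are linear, so this KKT point is the global minimum.
f* = 36/61
Active constraints: 6x + 5y >= 6 (holds with equality, mu = 12/61 > 0); x >= 0 and y >= 0 are inactive (mu_x = mu_y = 0).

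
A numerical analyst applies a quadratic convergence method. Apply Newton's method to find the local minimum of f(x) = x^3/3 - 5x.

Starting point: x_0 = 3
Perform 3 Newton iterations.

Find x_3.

f(x) = x^3/3 - 5x
f'(x) = x^2 - 5, f''(x) = 2x
Newton update: x_{n+1} = x_n - (x_n^2 - 5)/(2*x_n)
Step 1: x_0 = 3, f'=4, f''=6, x_1 = 7/3
Step 2: x_1 = 7/3, f'=4/9, f''=14/3, x_2 = 47/21
Step 3: x_2 = 47/21, f'=4/441, f''=94/21, x_3 = 2207/987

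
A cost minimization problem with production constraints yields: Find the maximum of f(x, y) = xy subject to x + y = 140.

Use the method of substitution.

Substitute y = 140 - x into f(x,y) = xy:
g(x) = x(140 - x) = 140x - x^2
g'(x) = 140 - 2x = 0  =>  x = 70
y = 140 - 70 = 70
Maximum value = 70 * 70 = 4900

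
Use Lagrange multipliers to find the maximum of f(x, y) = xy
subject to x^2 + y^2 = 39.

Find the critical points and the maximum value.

Lagrange conditions: y = 2*lambda*x and x = 2*lambda*y
If x = 0 then y = 0, violating the constraint, so x, y != 0.
Dividing: y/x = x/y => x^2 = y^2 => y = x or y = -x
Constraint: 2x^2 = 39 => x^2 = 39/2 => x = +/-sqrt(39/2)
Critical points: (sqrt(39/2), sqrt(39/2)), (-sqrt(39/2), -sqrt(39/2)), (sqrt(39/2), -sqrt(39/2)), (-sqrt(39/2), sqrt(39/2))
  y = x:  xy = x^2 = 39/2  at (sqrt(39/2), sqrt(39/2)) and (-sqrt(39/2), -sqrt(39/2))
  y = -x: xy = -x^2 = -39/2 at (sqrt(39/2), -sqrt(39/2)) and (-sqrt(39/2), sqrt(39/2))
Maximum xy = 39/2 at (sqrt(39/2), sqrt(39/2)) and (-sqrt(39/2), -sqrt(39/2))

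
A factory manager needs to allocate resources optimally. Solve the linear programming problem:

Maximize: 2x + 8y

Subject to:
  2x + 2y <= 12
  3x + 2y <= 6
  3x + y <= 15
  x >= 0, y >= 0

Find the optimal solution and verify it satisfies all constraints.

Feasible vertices: (0, 0), (0, 3), (2, 0)
Objective 2x + 8y at each vertex:
  (0, 0): 0
  (0, 3): 24
  (2, 0): 4
Maximum is 24 at (0, 3).
Verify constraints at (x, y) = (0, 3):
  2*0 + 2*3 = 6 <= 12
  3*0 + 2*3 = 6 <= 6 (active)
  3*0 + 1*3 = 3 <= 15
  x = 0 >= 0, y = 3 >= 0. All constraints satisfied.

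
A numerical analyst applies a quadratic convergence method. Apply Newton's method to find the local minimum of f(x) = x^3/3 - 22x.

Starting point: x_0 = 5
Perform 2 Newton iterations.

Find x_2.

f(x) = x^3/3 - 22x
f'(x) = x^2 - 22, f''(x) = 2x
Newton update: x_{n+1} = x_n - (x_n^2 - 22)/(2*x_n)
Step 1: x_0 = 5, f'=3, f''=10, x_1 = 47/10
Step 2: x_1 = 47/10, f'=9/100, f''=47/5, x_2 = 4409/940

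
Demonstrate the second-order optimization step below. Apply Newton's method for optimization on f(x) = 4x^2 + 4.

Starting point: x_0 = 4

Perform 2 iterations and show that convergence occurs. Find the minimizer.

f(x) = 4x^2 + 4, f'(x) = 8x + (0), f''(x) = 8
Step 1: f'(4) = 32, x_1 = 4 - 32/8 = 0
Step 2: f'(0) = 0, x_2 = 0 (converged)
Newton's method converges in 1 step for quadratics.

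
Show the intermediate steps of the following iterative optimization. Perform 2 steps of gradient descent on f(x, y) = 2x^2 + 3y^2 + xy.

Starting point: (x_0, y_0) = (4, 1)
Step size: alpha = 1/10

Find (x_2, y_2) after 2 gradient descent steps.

f(x,y) = 2x^2 + 3y^2 + xy
grad_x = 4x + 1y, grad_y = 6y + 1x
Step 1: grad = (17, 10), (23/10, 0)
Step 2: grad = (46/5, 23/10), (69/50, -23/100)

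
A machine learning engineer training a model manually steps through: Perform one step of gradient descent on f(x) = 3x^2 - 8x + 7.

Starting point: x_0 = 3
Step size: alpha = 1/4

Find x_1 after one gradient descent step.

f(x) = 3x^2 - 8x + 7
f'(x) = 6x - 8
f'(3) = 6*3 + (-8) = 10
x_1 = x_0 - alpha * f'(x_0) = 3 - 1/4 * 10 = 1/2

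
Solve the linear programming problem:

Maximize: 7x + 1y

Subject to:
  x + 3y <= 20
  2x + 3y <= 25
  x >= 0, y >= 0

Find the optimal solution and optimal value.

Feasible vertices: (0, 0), (0, 20/3), (5, 5), (25/2, 0)
Objective 7x + 1y at each:
  (0, 0): 0
  (0, 20/3): 20/3
  (5, 5): 40
  (25/2, 0): 175/2
Maximum is 175/2 at (25/2, 0).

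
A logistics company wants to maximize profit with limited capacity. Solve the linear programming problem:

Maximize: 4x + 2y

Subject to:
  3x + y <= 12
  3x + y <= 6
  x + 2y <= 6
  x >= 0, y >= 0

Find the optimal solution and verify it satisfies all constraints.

Feasible vertices: (0, 0), (0, 3), (6/5, 12/5), (2, 0)
Objective 4x + 2y at each vertex:
  (0, 0): 0
  (0, 3): 6
  (6/5, 12/5): 48/5
  (2, 0): 8
Maximum is 48/5 at (6/5, 12/5).
Verify constraints at (x, y) = (6/5, 12/5):
  3*(6/5) + 1*(12/5) = 6 <= 12
  3*(6/5) + 1*(12/5) = 6 <= 6 (active)
  1*(6/5) + 2*(12/5) = 6 <= 6 (active)
  x = 6/5 >= 0, y = 12/5 >= 0. All constraints satisfied.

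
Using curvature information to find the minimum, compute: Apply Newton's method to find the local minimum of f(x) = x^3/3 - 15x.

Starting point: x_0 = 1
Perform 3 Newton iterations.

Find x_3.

f(x) = x^3/3 - 15x
f'(x) = x^2 - 15, f''(x) = 2x
Newton update: x_{n+1} = x_n - (x_n^2 - 15)/(2*x_n)
Step 1: x_0 = 1, f'=-14, f''=2, x_1 = 8
Step 2: x_1 = 8, f'=49, f''=16, x_2 = 79/16
Step 3: x_2 = 79/16, f'=2401/256, f''=79/8, x_3 = 10081/2528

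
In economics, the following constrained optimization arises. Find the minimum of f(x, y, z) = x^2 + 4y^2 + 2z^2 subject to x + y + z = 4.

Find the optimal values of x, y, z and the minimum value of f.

Using Lagrange multipliers on f = x^2 + 4y^2 + 2z^2 with constraint x + y + z = 4:
Conditions: 2*1*x = lambda, 2*4*y = lambda, 2*2*z = lambda
So x = lambda/2, y = lambda/8, z = lambda/4
Substituting into constraint: lambda * (7/8) = 4
lambda = 32/7
x = 16/7, y = 4/7, z = 8/7
Minimum value = 64/7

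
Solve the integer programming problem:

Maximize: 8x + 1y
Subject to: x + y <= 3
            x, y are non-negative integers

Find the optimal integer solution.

Objective: 8x + 1y, constraint: x + y <= 3
Coefficient of x is 8 >= coefficient of y is 1, so allocate the entire budget to x.
Optimal: x = 3, y = 0, value = 24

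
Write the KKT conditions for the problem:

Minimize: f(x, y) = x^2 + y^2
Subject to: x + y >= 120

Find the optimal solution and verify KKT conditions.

KKT conditions for min x^2 + y^2 s.t. x + y >= 120:
Stationarity: 2x = mu, 2y = mu
So x = y = mu/2.
Complementary slackness: mu*(x + y - 120) = 0
Primal feasibility: x + y >= 120; dual feasibility: mu >= 0
If mu = 0 then x = y = 0, but 0 + 0 < 120 is infeasible, so the constraint is active.
Constraint active: x + y = 2*(mu/2) = 120 => mu = 120
x = y = 60, f = 7200
Verify: stationarity 2*60 = 120 = mu; primal 60 + 60 = 120 >= 120; dual mu = 120 >= 0; complementary slackness 120*(120 - 120) = 0. All KKT conditions hold.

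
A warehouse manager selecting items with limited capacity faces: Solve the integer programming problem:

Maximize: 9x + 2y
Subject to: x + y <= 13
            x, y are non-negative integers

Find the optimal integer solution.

Objective: 9x + 2y, constraint: x + y <= 13
Coefficient of x is 9 >= coefficient of y is 2, so allocate the entire budget to x.
Optimal: x = 13, y = 0, value = 117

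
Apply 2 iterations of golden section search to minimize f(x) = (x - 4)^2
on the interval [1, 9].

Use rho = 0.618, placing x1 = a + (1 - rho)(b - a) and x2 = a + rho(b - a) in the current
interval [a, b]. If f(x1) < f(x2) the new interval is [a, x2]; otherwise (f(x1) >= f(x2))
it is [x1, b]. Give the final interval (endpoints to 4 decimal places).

Golden section search for min of f(x) = (x - 4)^2 on [1, 9].
Each step: x1 = a + (1 - rho)(b - a), x2 = a + rho(b - a); if f(x1) < f(x2) keep [a, x2], otherwise keep [x1, b].
Step 1: [1.0000, 9.0000], x1=4.0560 (f=0.0031), x2=5.9440 (f=3.7791); f(x1) < f(x2) => keep [1.0000, 5.9440]
Step 2: [1.0000, 5.9440], x1=2.8886 (f=1.2352), x2=4.0554 (f=0.0031); f(x1) > f(x2) => keep [2.8886, 5.9440]
Final interval: [2.8886, 5.9440]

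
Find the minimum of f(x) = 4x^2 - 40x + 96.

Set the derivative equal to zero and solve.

f(x) = 4x^2 - 40x + 96
f'(x) = 8x + (-40) = 0
x = 40/8 = 5
f(5) = -4
Since f''(x) = 8 > 0, this is a minimum.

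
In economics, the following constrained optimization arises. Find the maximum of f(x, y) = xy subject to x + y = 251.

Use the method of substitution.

Substitute y = 251 - x into f(x,y) = xy:
g(x) = x(251 - x) = 251x - x^2
g'(x) = 251 - 2x = 0  =>  x = 251/2
y = 251 - 251/2 = 251/2
Maximum value = (251/2) * (251/2) = 63001/4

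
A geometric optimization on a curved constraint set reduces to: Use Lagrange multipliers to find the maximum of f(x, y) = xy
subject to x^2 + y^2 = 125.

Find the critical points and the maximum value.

Lagrange conditions: y = 2*lambda*x and x = 2*lambda*y
If x = 0 then y = 0, violating the constraint, so x, y != 0.
Dividing: y/x = x/y => x^2 = y^2 => y = x or y = -x
Constraint: 2x^2 = 125 => x^2 = 125/2 => x = +/-sqrt(125/2)
Critical points: (sqrt(125/2), sqrt(125/2)), (-sqrt(125/2), -sqrt(125/2)), (sqrt(125/2), -sqrt(125/2)), (-sqrt(125/2), sqrt(125/2))
  y = x:  xy = x^2 = 125/2  at (sqrt(125/2), sqrt(125/2)) and (-sqrt(125/2), -sqrt(125/2))
  y = -x: xy = -x^2 = -125/2 at (sqrt(125/2), -sqrt(125/2)) and (-sqrt(125/2), sqrt(125/2))
Maximum xy = 125/2 at (sqrt(125/2), sqrt(125/2)) and (-sqrt(125/2), -sqrt(125/2))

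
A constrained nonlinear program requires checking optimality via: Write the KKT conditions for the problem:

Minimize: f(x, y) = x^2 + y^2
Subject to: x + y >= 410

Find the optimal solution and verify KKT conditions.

KKT conditions for min x^2 + y^2 s.t. x + y >= 410:
Stationarity: 2x = mu, 2y = mu
So x = y = mu/2.
Complementary slackness: mu*(x + y - 410) = 0
Primal feasibility: x + y >= 410; dual feasibility: mu >= 0
If mu = 0 then x = y = 0, but 0 + 0 < 410 is infeasible, so the constraint is active.
Constraint active: x + y = 2*(mu/2) = 410 => mu = 410
x = y = 205, f = 84050
Verify: stationarity 2*205 = 410 = mu; primal 205 + 205 = 410 >= 410; dual mu = 410 >= 0; complementary slackness 410*(410 - 410) = 0. All KKT conditions hold.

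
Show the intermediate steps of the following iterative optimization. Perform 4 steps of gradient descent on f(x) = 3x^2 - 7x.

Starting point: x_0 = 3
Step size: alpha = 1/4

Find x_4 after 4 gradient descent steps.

f(x) = 3x^2 - 7x, f'(x) = 6x + (-7)
Step 1: f'(3) = 11, x_1 = 3 - 1/4 * 11 = 1/4
Step 2: f'(1/4) = -11/2, x_2 = 1/4 - 1/4 * -11/2 = 13/8
Step 3: f'(13/8) = 11/4, x_3 = 13/8 - 1/4 * 11/4 = 15/16
Step 4: f'(15/16) = -11/8, x_4 = 15/16 - 1/4 * -11/8 = 41/32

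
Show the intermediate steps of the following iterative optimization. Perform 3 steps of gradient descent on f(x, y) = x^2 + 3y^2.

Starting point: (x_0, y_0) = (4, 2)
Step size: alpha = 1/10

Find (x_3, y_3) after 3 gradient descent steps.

f(x,y) = x^2 + 3y^2
grad_x = 2x + 0y, grad_y = 6y + 0x
Step 1: grad = (8, 12), (16/5, 4/5)
Step 2: grad = (32/5, 24/5), (64/25, 8/25)
Step 3: grad = (128/25, 48/25), (256/125, 16/125)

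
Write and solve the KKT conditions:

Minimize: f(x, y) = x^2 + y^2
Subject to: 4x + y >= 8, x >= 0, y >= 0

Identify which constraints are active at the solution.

KKT conditions for min x^2 + y^2 s.t. 4x + 1y >= 8, x >= 0, y >= 0:
Stationarity: 2x = mu*4 + mu_x, 2y = mu*1 + mu_y, with mu, mu_x, mu_y >= 0
Complementary slackness: mu*(4x + y - 8) = 0, mu_x*x = 0, mu_y*y = 0
(0, 0) is infeasible (4*0 + 1*0 < 8), so if mu = 0 stationarity would force x = mu_x/2 >= 0, y = mu_y/2 >= 0 with mu_x*x = mu_y*y = 0, i.e. x = y = 0: contradiction. Hence mu > 0 and 4x + y = 8 is active.
Try x > 0, y > 0 (so mu_x = mu_y = 0): x = 4*mu/2, y = 1*mu/2
Substitute: 4*(4*mu/2) + 1*(1*mu/2) = 8
  mu*17/2 = 8 => mu = 16/17
x* = 32/17 > 0, y* = 8/17 > 0, consistent with mu_x = mu_y = 0.
f is convex and the constraints are linear, so this KKT point is the global minimum.
f* = 64/17
Active constraints: 4x + y >= 8 (holds with equality, mu = 16/17 > 0); x >= 0 and y >= 0 are inactive (mu_x = mu_y = 0).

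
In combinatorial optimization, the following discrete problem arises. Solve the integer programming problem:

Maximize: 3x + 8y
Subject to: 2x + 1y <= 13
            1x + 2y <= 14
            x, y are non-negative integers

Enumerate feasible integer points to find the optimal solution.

Constraint 1: 2x + 1y <= 13
Constraint 2: 1x + 2y <= 14
Feasible x range (need y >= 0): 0 <= x <= min(13/2, 14/1) => x in {0, ..., 6}.
Enumerate feasible integer points row by row (the coefficient of y is 8 > 0, so for each x the largest feasible y gives the best value):
  x = 0: y <= min((13 - 2*0)/1, (14 - 1*0)/2) => y in {0, ..., 7}; best 3*0 + 8*7 = 56
  x = 1: y <= min((13 - 2*1)/1, (14 - 1*1)/2) => y in {0, ..., 6}; best 3*1 + 8*6 = 51
  x = 2: y <= min((13 - 2*2)/1, (14 - 1*2)/2) => y in {0, ..., 6}; best 3*2 + 8*6 = 54
  x = 3: y <= min((13 - 2*3)/1, (14 - 1*3)/2) => y in {0, ..., 5}; best 3*3 + 8*5 = 49
  x = 4: y <= min((13 - 2*4)/1, (14 - 1*4)/2) => y in {0, ..., 5}; best 3*4 + 8*5 = 52
  x = 5: y <= min((13 - 2*5)/1, (14 - 1*5)/2) => y in {0, ..., 3}; best 3*5 + 8*3 = 39
  x = 6: y <= min((13 - 2*6)/1, (14 - 1*6)/2) => y in {0, ..., 1}; best 3*6 + 8*1 = 26
The maximum 3x + 8y = 56 is achieved at x = 0, y = 7.
Check: 2*0 + 1*7 = 7 <= 13 and 1*0 + 2*7 = 14 <= 14.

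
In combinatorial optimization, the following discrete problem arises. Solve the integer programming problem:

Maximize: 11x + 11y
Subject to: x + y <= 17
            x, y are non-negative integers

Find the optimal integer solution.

Objective: 11x + 11y, constraint: x + y <= 17
Coefficient of x is 11 >= coefficient of y is 11, so allocate the entire budget to x.
Optimal: x = 17, y = 0, value = 187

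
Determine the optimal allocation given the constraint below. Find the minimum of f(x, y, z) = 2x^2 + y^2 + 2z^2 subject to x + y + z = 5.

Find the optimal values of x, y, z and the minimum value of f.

Using Lagrange multipliers on f = 2x^2 + y^2 + 2z^2 with constraint x + y + z = 5:
Conditions: 2*2*x = lambda, 2*1*y = lambda, 2*2*z = lambda
So x = lambda/4, y = lambda/2, z = lambda/4
Substituting into constraint: lambda * (1) = 5
lambda = 5
x = 5/4, y = 5/2, z = 5/4
Minimum value = 25/2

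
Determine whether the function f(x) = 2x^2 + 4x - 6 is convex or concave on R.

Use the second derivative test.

f(x) = 2x^2 + 4x - 6
f'(x) = 4x + 4
f''(x) = 4
Since f''(x) = 4 > 0 for all x, f is convex on R.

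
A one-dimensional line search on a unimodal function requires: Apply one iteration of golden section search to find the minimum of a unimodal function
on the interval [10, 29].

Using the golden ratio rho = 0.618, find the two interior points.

Golden section search on [10, 29].
Golden ratio rho = 0.618 (approx).
Interior points:
  x_1 = 10 + (1-0.618)*19 = 17.2580
  x_2 = 10 + 0.618*19 = 21.7420
Compare f(x_1) and f(x_2) to determine which subinterval to keep.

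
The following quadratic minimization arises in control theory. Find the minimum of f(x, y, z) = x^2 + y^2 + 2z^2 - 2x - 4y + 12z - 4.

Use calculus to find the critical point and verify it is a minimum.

f(x,y,z) = x^2 + y^2 + 2z^2 - 2x - 4y + 12z - 4
df/dx = 2x + (-2) = 0 => x = 1
df/dy = 2y + (-4) = 0 => y = 2
df/dz = 4z + (12) = 0 => z = -3
f(1,2,-3) = 1*(1)^2 + 1*(2)^2 + 2*(-3)^2 + -2*(1) + -4*(2) + 12*(-3) + -4 = -27
Hessian is diagonal with entries 2, 2, 4 > 0, confirmed minimum.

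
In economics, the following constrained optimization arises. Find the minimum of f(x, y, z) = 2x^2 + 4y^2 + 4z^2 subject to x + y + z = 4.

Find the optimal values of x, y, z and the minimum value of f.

Using Lagrange multipliers on f = 2x^2 + 4y^2 + 4z^2 with constraint x + y + z = 4:
Conditions: 2*2*x = lambda, 2*4*y = lambda, 2*4*z = lambda
So x = lambda/4, y = lambda/8, z = lambda/8
Substituting into constraint: lambda * (1/2) = 4
lambda = 8
x = 2, y = 1, z = 1
Minimum value = 16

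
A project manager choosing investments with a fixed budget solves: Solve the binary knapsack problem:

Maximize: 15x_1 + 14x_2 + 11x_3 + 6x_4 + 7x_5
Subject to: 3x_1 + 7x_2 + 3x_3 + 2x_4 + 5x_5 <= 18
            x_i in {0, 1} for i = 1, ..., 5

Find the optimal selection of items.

Items: item 1 (v=15, w=3), item 2 (v=14, w=7), item 3 (v=11, w=3), item 4 (v=6, w=2), item 5 (v=7, w=5)
Capacity: 18
Checking all 32 subsets (w = total weight, v = total value):
  {}: w = 0, v = 0
  {1}: w = 3, v = 15
  {2}: w = 7, v = 14
  {3}: w = 3, v = 11
  {4}: w = 2, v = 6
  {5}: w = 5, v = 7
  {1, 2}: w = 10, v = 29
  {1, 3}: w = 6, v = 26
  {1, 4}: w = 5, v = 21
  {1, 5}: w = 8, v = 22
  {2, 3}: w = 10, v = 25
  {2, 4}: w = 9, v = 20
  {2, 5}: w = 12, v = 21
  {3, 4}: w = 5, v = 17
  {3, 5}: w = 8, v = 18
  {4, 5}: w = 7, v = 13
  {1, 2, 3}: w = 13, v = 40
  {1, 2, 4}: w = 12, v = 35
  {1, 2, 5}: w = 15, v = 36
  {1, 3, 4}: w = 8, v = 32
  {1, 3, 5}: w = 11, v = 33
  {1, 4, 5}: w = 10, v = 28
  {2, 3, 4}: w = 12, v = 31
  {2, 3, 5}: w = 15, v = 32
  {2, 4, 5}: w = 14, v = 27
  {3, 4, 5}: w = 10, v = 24
  {1, 2, 3, 4}: w = 15, v = 46
  {1, 2, 3, 5}: w = 18, v = 47
  {1, 2, 4, 5}: w = 17, v = 42
  {1, 3, 4, 5}: w = 13, v = 39
  {2, 3, 4, 5}: w = 17, v = 38
  {1, 2, 3, 4, 5}: w = 20 > 18, infeasible
Best feasible subset: items [1, 2, 3, 5]
Total weight: 18 <= 18, total value: 47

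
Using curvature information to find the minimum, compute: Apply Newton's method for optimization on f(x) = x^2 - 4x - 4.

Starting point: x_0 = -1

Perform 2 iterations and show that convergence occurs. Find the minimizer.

f(x) = x^2 - 4x - 4, f'(x) = 2x + (-4), f''(x) = 2
Step 1: f'(-1) = -6, x_1 = -1 - -6/2 = 2
Step 2: f'(2) = 0, x_2 = 2 (converged)
Newton's method converges in 1 step for quadratics.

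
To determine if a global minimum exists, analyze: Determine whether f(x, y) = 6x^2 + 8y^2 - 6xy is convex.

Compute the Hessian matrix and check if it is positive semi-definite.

f(x,y) = 6x^2 + 8y^2 - 6xy
Hessian H = [[12, -6], [-6, 16]]
trace(H) = 28, det(H) = 156
Eigenvalues: (28 +/- sqrt(160)) / 2 = 20.32, 7.675
Since both eigenvalues > 0, f is convex.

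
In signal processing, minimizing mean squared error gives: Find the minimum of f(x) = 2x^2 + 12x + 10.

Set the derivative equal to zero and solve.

f(x) = 2x^2 + 12x + 10
f'(x) = 4x + (12) = 0
x = -12/4 = -3
f(-3) = -8
Since f''(x) = 4 > 0, this is a minimum.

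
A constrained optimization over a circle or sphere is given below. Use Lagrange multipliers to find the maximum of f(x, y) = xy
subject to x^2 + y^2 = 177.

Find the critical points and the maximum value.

Lagrange conditions: y = 2*lambda*x and x = 2*lambda*y
If x = 0 then y = 0, violating the constraint, so x, y != 0.
Dividing: y/x = x/y => x^2 = y^2 => y = x or y = -x
Constraint: 2x^2 = 177 => x^2 = 177/2 => x = +/-sqrt(177/2)
Critical points: (sqrt(177/2), sqrt(177/2)), (-sqrt(177/2), -sqrt(177/2)), (sqrt(177/2), -sqrt(177/2)), (-sqrt(177/2), sqrt(177/2))
  y = x:  xy = x^2 = 177/2  at (sqrt(177/2), sqrt(177/2)) and (-sqrt(177/2), -sqrt(177/2))
  y = -x: xy = -x^2 = -177/2 at (sqrt(177/2), -sqrt(177/2)) and (-sqrt(177/2), sqrt(177/2))
Maximum xy = 177/2 at (sqrt(177/2), sqrt(177/2)) and (-sqrt(177/2), -sqrt(177/2))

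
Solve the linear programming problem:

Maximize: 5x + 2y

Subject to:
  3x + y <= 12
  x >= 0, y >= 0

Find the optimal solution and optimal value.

The feasible region has vertices at [(0, 0), (4, 0), (0, 12)].
Checking objective 5x + 2y at each vertex:
  (0, 0): 5*0 + 2*0 = 0
  (4, 0): 5*4 + 2*0 = 20
  (0, 12): 5*0 + 2*12 = 24
Maximum is 24 at (0, 12).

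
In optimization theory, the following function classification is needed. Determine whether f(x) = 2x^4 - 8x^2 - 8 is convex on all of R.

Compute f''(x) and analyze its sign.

f(x) = 2x^4 - 8x^2 - 8
f'(x) = 8x^3 + -16x
f''(x) = 24x^2 + -16
f''(0) = -16 < 0, so not convex near x = 0
Therefore, f is not globally convex on R.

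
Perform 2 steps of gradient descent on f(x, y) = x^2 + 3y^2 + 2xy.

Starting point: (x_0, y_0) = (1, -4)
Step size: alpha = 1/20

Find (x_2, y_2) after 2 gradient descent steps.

f(x,y) = x^2 + 3y^2 + 2xy
grad_x = 2x + 2y, grad_y = 6y + 2x
Step 1: grad = (-6, -22), (13/10, -29/10)
Step 2: grad = (-16/5, -74/5), (73/50, -54/25)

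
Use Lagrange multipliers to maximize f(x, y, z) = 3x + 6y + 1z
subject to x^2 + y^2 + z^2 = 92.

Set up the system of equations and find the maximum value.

Lagrange conditions: 3 = 2*lambda*x, 6 = 2*lambda*y, 1 = 2*lambda*z
So x:3 = y:6 = z:1, i.e. x = 3t, y = 6t, z = 1t
Constraint: t^2*(3^2 + 6^2 + 1^2) = 92
  t^2 * 46 = 92  =>  t = sqrt(2)
Maximum = 3*3t + 6*6t + 1*1t = 46*sqrt(2) = sqrt(4232)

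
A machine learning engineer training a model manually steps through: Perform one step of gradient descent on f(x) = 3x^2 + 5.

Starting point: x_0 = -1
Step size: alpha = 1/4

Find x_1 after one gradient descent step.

f(x) = 3x^2 + 5
f'(x) = 6x + 0
f'(-1) = 6*-1 + (0) = -6
x_1 = x_0 - alpha * f'(x_0) = -1 - 1/4 * -6 = 1/2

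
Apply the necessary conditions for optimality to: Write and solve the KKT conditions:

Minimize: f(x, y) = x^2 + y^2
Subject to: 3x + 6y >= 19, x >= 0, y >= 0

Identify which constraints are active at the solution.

KKT conditions for min x^2 + y^2 s.t. 3x + 6y >= 19, x >= 0, y >= 0:
Stationarity: 2x = mu*3 + mu_x, 2y = mu*6 + mu_y, with mu, mu_x, mu_y >= 0
Complementary slackness: mu*(3x + 6y - 19) = 0, mu_x*x = 0, mu_y*y = 0
(0, 0) is infeasible (3*0 + 6*0 < 19), so if mu = 0 stationarity would force x = mu_x/2 >= 0, y = mu_y/2 >= 0 with mu_x*x = mu_y*y = 0, i.e. x = y = 0: contradiction. Hence mu > 0 and 3x + 6y = 19 is active.
Try x > 0, y > 0 (so mu_x = mu_y = 0): x = 3*mu/2, y = 6*mu/2
Substitute: 3*(3*mu/2) + 6*(6*mu/2) = 19
  mu*45/2 = 19 => mu = 38/45
x* = 19/15 > 0, y* = 38/15 > 0, consistent with mu_x = mu_y = 0.
f is convex and the constraints are linear, so this KKT point is the global minimum.
f* = 361/45
Active constraints: 3x + 6y >= 19 (holds with equality, mu = 38/45 > 0); x >= 0 and y >= 0 are inactive (mu_x = mu_y = 0).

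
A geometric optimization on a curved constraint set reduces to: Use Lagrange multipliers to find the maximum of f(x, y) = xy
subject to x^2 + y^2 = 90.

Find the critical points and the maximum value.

Lagrange conditions: y = 2*lambda*x and x = 2*lambda*y
If x = 0 then y = 0, violating the constraint, so x, y != 0.
Dividing: y/x = x/y => x^2 = y^2 => y = x or y = -x
Constraint: 2x^2 = 90 => x^2 = 45 => x = +/-sqrt(45)
Critical points: (sqrt(45), sqrt(45)), (-sqrt(45), -sqrt(45)), (sqrt(45), -sqrt(45)), (-sqrt(45), sqrt(45))
  y = x:  xy = x^2 = 45  at (sqrt(45), sqrt(45)) and (-sqrt(45), -sqrt(45))
  y = -x: xy = -x^2 = -45 at (sqrt(45), -sqrt(45)) and (-sqrt(45), sqrt(45))
Maximum xy = 45 at (sqrt(45), sqrt(45)) and (-sqrt(45), -sqrt(45))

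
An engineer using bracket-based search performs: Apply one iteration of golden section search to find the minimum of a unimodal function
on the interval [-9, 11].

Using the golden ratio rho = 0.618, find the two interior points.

Golden section search on [-9, 11].
Golden ratio rho = 0.618 (approx).
Interior points:
  x_1 = -9 + (1-0.618)*20 = -1.3600
  x_2 = -9 + 0.618*20 = 3.3600
Compare f(x_1) and f(x_2) to determine which subinterval to keep.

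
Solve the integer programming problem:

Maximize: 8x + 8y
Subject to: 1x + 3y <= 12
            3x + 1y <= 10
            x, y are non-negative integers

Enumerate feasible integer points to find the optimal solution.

Constraint 1: 1x + 3y <= 12
Constraint 2: 3x + 1y <= 10
Feasible x range (need y >= 0): 0 <= x <= min(12/1, 10/3) => x in {0, ..., 3}.
Enumerate feasible integer points row by row (the coefficient of y is 8 > 0, so for each x the largest feasible y gives the best value):
  x = 0: y <= min((12 - 1*0)/3, (10 - 3*0)/1) => y in {0, ..., 4}; best 8*0 + 8*4 = 32
  x = 1: y <= min((12 - 1*1)/3, (10 - 3*1)/1) => y in {0, ..., 3}; best 8*1 + 8*3 = 32
  x = 2: y <= min((12 - 1*2)/3, (10 - 3*2)/1) => y in {0, ..., 3}; best 8*2 + 8*3 = 40
  x = 3: y <= min((12 - 1*3)/3, (10 - 3*3)/1) => y in {0, ..., 1}; best 8*3 + 8*1 = 32
The maximum 8x + 8y = 40 is achieved at x = 2, y = 3.
Check: 1*2 + 3*3 = 11 <= 12 and 3*2 + 1*3 = 9 <= 10.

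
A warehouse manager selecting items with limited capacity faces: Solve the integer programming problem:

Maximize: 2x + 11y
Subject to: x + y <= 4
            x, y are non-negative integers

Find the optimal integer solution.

Objective: 2x + 11y, constraint: x + y <= 4
Coefficient of y is 11 > coefficient of x is 2, so allocate the entire budget to y.
Optimal: x = 0, y = 4, value = 44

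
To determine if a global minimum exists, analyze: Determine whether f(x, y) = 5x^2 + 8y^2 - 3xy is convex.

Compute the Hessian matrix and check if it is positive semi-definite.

f(x,y) = 5x^2 + 8y^2 - 3xy
Hessian H = [[10, -3], [-3, 16]]
trace(H) = 26, det(H) = 151
Eigenvalues: (26 +/- sqrt(72)) / 2 = 17.24, 8.757
Since both eigenvalues > 0, f is convex.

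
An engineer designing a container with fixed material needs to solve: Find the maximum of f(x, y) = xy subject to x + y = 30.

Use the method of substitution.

Substitute y = 30 - x into f(x,y) = xy:
g(x) = x(30 - x) = 30x - x^2
g'(x) = 30 - 2x = 0  =>  x = 15
y = 30 - 15 = 15
Maximum value = 15 * 15 = 225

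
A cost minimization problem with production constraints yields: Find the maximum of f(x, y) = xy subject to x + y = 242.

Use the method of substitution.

Substitute y = 242 - x into f(x,y) = xy:
g(x) = x(242 - x) = 242x - x^2
g'(x) = 242 - 2x = 0  =>  x = 121
y = 242 - 121 = 121
Maximum value = 121 * 121 = 14641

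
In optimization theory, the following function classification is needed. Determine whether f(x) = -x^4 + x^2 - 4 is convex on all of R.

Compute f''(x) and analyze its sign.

f(x) = -x^4 + x^2 - 4
f'(x) = -4x^3 + 2x
f''(x) = -12x^2 + 2
f''(x) = -12x^2 + 2 -> -inf as |x| -> inf
Therefore, f is not globally convex on R.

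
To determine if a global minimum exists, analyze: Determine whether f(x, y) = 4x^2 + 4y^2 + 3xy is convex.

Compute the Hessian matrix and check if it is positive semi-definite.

f(x,y) = 4x^2 + 4y^2 + 3xy
Hessian H = [[8, 3], [3, 8]]
trace(H) = 16, det(H) = 55
Eigenvalues: (16 +/- sqrt(36)) / 2 = 11, 5
Since both eigenvalues > 0, f is convex.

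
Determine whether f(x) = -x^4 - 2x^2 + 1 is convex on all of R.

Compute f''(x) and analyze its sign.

f(x) = -x^4 - 2x^2 + 1
f'(x) = -4x^3 + -4x
f''(x) = -12x^2 + -4
f''(x) = -12x^2 + -4 <= -4 < 0 for all x
Therefore, f is concave on R.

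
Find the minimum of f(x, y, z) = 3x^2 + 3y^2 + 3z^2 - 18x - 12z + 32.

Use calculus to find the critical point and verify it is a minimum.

f(x,y,z) = 3x^2 + 3y^2 + 3z^2 - 18x - 12z + 32
df/dx = 6x + (-18) = 0 => x = 3
df/dy = 6y + (0) = 0 => y = 0
df/dz = 6z + (-12) = 0 => z = 2
f(3,0,2) = 3*(3)^2 + 3*(0)^2 + 3*(2)^2 + -18*(3) + -12*(2) + 32 = -7
Hessian is diagonal with entries 6, 6, 6 > 0, confirmed minimum.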